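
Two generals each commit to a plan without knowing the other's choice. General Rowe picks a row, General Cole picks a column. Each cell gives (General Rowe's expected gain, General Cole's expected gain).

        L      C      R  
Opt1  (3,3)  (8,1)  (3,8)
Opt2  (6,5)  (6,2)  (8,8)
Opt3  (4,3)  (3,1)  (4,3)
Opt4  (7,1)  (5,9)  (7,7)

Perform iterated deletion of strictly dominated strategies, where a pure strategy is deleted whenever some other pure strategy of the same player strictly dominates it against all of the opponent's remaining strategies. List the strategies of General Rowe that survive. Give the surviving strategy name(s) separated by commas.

Opt2

General Rowe's strategy Opt3 is strictly dominated by Opt2 (L: 6>4, C: 6>3, R: 8>4) and is removed.
Column L is eliminated: R beats it against every remaining row (Opt1: 8>3, Opt2: 8>5, Opt4: 7>1).
General Rowe's strategy Opt4 is strictly dominated by Opt2 (C: 6>5, R: 8>7) and is removed.
For General Cole, R strictly dominates C on the remaining rows (Opt1: 8>1, Opt2: 8>2); eliminate C.
Row Opt1 is eliminated: Opt2 beats it against every remaining column (R: 8>3).
Among the remaining strategies, none is strictly dominated by another pure strategy of the same player, so the elimination stops.
Surviving strategies — General Rowe: {Opt2}; General Cole: {R}.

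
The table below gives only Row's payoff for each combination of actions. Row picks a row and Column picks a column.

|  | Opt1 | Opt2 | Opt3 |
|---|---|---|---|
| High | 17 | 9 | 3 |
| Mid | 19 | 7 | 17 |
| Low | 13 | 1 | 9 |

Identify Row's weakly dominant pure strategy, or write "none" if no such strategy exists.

none

High fails to dominate Mid at Opt1 (17<19).
Mid fails to dominate High at Opt2 (7<9).
Low fails to dominate High at Opt1 (13<17).
No single strategy dominates all the others.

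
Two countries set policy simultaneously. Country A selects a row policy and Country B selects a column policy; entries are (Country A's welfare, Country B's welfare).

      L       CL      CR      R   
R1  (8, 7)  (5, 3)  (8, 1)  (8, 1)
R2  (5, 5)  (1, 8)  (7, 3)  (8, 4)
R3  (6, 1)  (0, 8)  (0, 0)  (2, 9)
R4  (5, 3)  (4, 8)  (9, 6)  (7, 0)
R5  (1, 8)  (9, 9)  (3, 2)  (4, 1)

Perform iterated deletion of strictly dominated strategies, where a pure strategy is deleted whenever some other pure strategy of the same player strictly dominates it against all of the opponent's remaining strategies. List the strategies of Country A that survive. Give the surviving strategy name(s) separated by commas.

R1, R5

Country A's strategy R3 is strictly dominated by R1 (L: 8>6, CL: 5>0, CR: 8>0, R: 8>2) and is removed.
For Country B, CL strictly dominates CR on the remaining rows (R1: 3>1, R2: 8>3, R4: 8>6, R5: 9>2); eliminate CR.
Country A's strategy R4 is strictly dominated by R1 (L: 8>5, CL: 5>4, R: 8>7) and is removed.
Country B's strategy R is strictly dominated by L (R1: 7>1, R2: 5>4, R5: 8>1) and is removed.
Country A's strategy R2 is strictly dominated by R1 (L: 8>5, CL: 5>1) and is removed.
Among the remaining strategies, none is strictly dominated by another pure strategy of the same player, so the elimination stops.
Surviving strategies — Country A: {R1, R5}; Country B: {L, CL}.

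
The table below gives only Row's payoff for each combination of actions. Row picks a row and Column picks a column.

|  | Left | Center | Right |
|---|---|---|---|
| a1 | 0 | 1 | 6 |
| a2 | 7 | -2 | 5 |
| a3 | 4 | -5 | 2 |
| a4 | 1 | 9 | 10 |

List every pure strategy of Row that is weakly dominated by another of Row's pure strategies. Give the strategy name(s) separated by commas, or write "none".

a1: dominated, since a4 does at least as well everywhere (Left: 1>0, Center: 9>1, Right: 10>6).
a2: no other strategy beats it everywhere (a1 at Left (7>0); a3 at Left (7>4); a4 at Left (7>1)).
a2 weakly dominates a3 — Left: 7>4, Center: -2>-5, Right: 5>2.
Nothing dominates a4: a1 at Left (1>0); a2 at Center (9>-2); a3 at Center (9>-5).

a1, a3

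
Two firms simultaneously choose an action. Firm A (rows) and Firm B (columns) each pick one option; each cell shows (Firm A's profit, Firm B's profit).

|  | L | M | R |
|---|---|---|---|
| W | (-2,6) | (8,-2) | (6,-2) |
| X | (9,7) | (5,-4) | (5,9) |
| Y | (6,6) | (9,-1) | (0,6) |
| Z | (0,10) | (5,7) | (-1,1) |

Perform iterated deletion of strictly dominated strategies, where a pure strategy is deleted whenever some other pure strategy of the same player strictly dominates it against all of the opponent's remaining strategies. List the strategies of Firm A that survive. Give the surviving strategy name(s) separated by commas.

W, X

Row Z is eliminated: Y beats it against every remaining column (L: 6>0, M: 9>5, R: 0>-1).
For Firm B, L strictly dominates M on the remaining rows (W: 6>-2, X: 7>-4, Y: 6>-1); eliminate M.
Row Y is eliminated: X beats it against every remaining column (L: 9>6, R: 5>0).
Among the remaining strategies, none is strictly dominated by another pure strategy of the same player, so the elimination stops.
Surviving strategies — Firm A: {W, X}; Firm B: {L, R}.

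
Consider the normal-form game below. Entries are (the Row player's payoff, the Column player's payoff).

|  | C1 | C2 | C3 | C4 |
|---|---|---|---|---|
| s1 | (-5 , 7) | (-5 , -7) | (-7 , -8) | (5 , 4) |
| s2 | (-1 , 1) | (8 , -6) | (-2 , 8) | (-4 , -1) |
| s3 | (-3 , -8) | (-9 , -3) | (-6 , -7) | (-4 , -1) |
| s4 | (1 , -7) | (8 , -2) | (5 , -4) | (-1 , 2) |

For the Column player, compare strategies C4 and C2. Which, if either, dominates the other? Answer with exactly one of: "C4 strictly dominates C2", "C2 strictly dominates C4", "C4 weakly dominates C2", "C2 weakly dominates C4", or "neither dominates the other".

C4's payoffs vs C2's, by the Row player's action — s1: 4>-7, s2: -1>-6, s3: -1>-3, s4: 2>-2.
Every comparison favours C4, so C4 strictly dominates C2.

C4 strictly dominates C2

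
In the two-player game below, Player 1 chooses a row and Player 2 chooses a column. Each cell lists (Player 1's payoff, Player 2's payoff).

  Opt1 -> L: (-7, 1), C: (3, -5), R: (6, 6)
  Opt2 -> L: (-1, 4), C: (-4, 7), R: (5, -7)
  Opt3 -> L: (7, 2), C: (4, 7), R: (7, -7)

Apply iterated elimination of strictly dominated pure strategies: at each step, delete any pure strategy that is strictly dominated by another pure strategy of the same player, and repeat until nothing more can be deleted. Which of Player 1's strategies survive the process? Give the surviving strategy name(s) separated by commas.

Opt3

Row Opt1 is eliminated: Opt3 beats it against every remaining column (L: 7>-7, C: 4>3, R: 7>6).
Row Opt2 is eliminated: Opt3 beats it against every remaining column (L: 7>-1, C: 4>-4, R: 7>5).
Column L is eliminated: C beats it against every remaining row (Opt3: 7>2).
Player 2's strategy R is strictly dominated by C (Opt3: 7>-7) and is removed.
Among the remaining strategies, none is strictly dominated by another pure strategy of the same player, so the elimination stops.
Surviving strategies — Player 1: {Opt3}; Player 2: {C}.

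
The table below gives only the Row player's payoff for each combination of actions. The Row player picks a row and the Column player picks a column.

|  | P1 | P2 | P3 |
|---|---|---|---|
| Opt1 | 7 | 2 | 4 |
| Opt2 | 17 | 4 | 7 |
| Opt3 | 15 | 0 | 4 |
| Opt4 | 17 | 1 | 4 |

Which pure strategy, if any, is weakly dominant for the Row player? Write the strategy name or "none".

Opt2

Opt2 vs Opt1: P1: 17>7, P2: 4>2, P3: 7>4.
Opt2 vs Opt3: P1: 17>15, P2: 4>0, P3: 7>4.
Opt2 vs Opt4: P1: 17=17, P2: 4>1, P3: 7>4.
Opt2 is at least as good as every other strategy against every opponent action, so it is weakly dominant.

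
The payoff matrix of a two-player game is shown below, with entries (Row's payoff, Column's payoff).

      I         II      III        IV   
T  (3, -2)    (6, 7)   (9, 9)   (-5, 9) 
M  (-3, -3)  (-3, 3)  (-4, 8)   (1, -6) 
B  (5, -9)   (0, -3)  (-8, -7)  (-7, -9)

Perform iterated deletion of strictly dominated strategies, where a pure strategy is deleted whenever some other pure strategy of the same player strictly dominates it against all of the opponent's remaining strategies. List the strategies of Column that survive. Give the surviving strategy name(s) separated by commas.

III, IV

For Column, II strictly dominates I on the remaining rows (T: 7>-2, M: 3>-3, B: -3>-9); eliminate I.
Row B is eliminated: T beats it against every remaining column (II: 6>0, III: 9>-8, IV: -5>-7).
Column II is eliminated: III beats it against every remaining row (T: 9>7, M: 8>3).
Among the remaining strategies, none is strictly dominated by another pure strategy of the same player, so the elimination stops.
Surviving strategies — Row: {T, M}; Column: {III, IV}.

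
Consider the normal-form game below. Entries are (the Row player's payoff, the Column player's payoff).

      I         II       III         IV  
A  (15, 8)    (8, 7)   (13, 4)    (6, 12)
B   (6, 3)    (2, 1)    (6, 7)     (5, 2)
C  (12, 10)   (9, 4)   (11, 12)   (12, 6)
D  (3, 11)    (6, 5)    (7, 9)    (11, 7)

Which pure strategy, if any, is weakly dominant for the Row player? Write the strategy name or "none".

A fails to dominate C at II (8<9).
B fails to dominate A at I (6<15).
C fails to dominate A at I (12<15).
D fails to dominate A at I (3<15).
No single strategy dominates all the others.

none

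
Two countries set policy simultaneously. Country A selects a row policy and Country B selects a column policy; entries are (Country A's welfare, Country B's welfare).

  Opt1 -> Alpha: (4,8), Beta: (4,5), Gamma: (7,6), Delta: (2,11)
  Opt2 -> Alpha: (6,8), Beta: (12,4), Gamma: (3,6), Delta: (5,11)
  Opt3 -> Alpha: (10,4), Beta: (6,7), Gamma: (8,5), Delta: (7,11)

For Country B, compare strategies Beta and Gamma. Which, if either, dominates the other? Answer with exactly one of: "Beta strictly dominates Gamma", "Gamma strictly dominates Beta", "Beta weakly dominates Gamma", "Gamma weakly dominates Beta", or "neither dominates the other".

neither dominates the other

Beta's payoffs vs Gamma's, by Country A's action — Opt1: 5<6, Opt2: 4<6, Opt3: 7>5.
Beta does better at Opt3 but worse at Opt1, Opt2; neither strategy dominates the other.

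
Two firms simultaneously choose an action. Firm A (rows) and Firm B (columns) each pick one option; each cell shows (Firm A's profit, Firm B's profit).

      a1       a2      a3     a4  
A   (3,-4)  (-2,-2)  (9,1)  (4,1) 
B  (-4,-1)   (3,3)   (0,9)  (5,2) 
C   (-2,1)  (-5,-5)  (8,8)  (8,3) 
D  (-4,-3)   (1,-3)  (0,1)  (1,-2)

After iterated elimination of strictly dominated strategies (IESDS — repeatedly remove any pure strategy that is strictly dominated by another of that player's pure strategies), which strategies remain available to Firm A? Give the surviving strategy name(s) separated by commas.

Firm B's strategy a1 is strictly dominated by a3 (A: 1>-4, B: 9>-1, C: 8>1, D: 1>-3) and is removed.
For Firm B, a3 strictly dominates a2 on the remaining rows (A: 1>-2, B: 9>3, C: 8>-5, D: 1>-3); eliminate a2.
Firm A's strategy B is strictly dominated by C (a3: 8>0, a4: 8>5) and is removed.
For Firm A, A strictly dominates D on the remaining columns (a3: 9>0, a4: 4>1); eliminate D.
Among the remaining strategies, none is strictly dominated by another pure strategy of the same player, so the elimination stops.
Surviving strategies — Firm A: {A, C}; Firm B: {a3, a4}.

A, C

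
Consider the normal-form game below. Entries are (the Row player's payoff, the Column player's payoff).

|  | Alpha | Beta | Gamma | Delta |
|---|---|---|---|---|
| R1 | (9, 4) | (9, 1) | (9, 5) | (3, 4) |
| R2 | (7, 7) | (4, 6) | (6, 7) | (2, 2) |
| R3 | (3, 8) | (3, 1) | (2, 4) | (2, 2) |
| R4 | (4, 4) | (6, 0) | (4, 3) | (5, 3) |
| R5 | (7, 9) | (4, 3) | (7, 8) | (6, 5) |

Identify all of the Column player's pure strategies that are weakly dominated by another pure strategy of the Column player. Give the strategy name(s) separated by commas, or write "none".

Alpha: no other strategy beats it everywhere (Beta at R1 (4>1); Gamma at R3 (8>4); Delta at R2 (7>2)).
Alpha weakly dominates Beta — R1: 4>1, R2: 7>6, R3: 8>1, R4: 4>0, R5: 9>3.
Gamma: no other strategy beats it everywhere (Alpha at R1 (5>4); Beta at R1 (5>1); Delta at R1 (5>4)).
Alpha weakly dominates Delta — R1: 4=4, R2: 7>2, R3: 8>2, R4: 4>3, R5: 9>5.

Beta, Delta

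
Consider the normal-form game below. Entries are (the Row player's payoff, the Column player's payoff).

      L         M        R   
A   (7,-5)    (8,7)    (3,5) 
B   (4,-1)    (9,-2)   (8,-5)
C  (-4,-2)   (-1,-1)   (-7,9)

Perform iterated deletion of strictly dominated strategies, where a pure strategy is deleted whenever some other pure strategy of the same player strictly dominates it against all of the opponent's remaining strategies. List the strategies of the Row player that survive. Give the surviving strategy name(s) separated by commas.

The Row player's strategy C is strictly dominated by A (L: 7>-4, M: 8>-1, R: 3>-7) and is removed.
The Column player's strategy R is strictly dominated by M (A: 7>5, B: -2>-5) and is removed.
Among the remaining strategies, none is strictly dominated by another pure strategy of the same player, so the elimination stops.
Surviving strategies — the Row player: {A, B}; the Column player: {L, M}.

A, B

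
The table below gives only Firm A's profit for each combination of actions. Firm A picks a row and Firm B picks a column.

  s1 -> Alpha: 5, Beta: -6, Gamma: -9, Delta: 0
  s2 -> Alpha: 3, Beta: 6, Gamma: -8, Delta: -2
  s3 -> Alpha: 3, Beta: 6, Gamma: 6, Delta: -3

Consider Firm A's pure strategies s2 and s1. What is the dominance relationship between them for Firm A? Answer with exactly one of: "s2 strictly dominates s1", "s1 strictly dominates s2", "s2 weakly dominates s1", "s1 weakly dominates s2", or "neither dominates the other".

Compare s2 to s1 across each opponent action: Alpha: 3<5, Beta: 6>-6, Gamma: -8>-9, Delta: -2<0.
s2 does better at Beta, Gamma but worse at Alpha, Delta; neither strategy dominates the other.

neither dominates the other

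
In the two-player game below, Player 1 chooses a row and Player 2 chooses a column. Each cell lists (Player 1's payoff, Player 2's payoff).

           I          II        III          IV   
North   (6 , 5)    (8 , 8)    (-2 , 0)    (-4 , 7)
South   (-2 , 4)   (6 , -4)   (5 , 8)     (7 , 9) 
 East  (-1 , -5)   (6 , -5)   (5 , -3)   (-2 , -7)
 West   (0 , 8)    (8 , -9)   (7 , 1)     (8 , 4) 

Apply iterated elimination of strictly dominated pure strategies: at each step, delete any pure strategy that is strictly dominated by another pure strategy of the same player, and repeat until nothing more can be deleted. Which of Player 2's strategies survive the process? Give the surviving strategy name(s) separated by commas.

I, II, IV

For Player 1, West strictly dominates South on the remaining columns (I: 0>-2, II: 8>6, III: 7>5, IV: 8>7); eliminate South.
For Player 1, West strictly dominates East on the remaining columns (I: 0>-1, II: 8>6, III: 7>5, IV: 8>-2); eliminate East.
Column III is eliminated: I beats it against every remaining row (North: 5>0, West: 8>1).
Among the remaining strategies, none is strictly dominated by another pure strategy of the same player, so the elimination stops.
Surviving strategies — Player 1: {North, West}; Player 2: {I, II, IV}.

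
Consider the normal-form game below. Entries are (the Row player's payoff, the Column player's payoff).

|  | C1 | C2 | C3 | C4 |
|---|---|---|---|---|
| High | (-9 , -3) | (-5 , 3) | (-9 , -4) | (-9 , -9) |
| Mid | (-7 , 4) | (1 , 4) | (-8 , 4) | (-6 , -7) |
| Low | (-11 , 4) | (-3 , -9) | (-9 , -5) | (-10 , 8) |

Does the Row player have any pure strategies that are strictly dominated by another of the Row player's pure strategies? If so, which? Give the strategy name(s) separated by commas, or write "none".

High, Low

High: dominated, since Mid does at least as well everywhere (C1: -7>-9, C2: 1>-5, C3: -8>-9, C4: -6>-9).
Nothing dominates Mid: High at C1 (-7>-9); Low at C1 (-7>-11).
Low: dominated, since Mid does at least as well everywhere (C1: -7>-11, C2: 1>-3, C3: -8>-9, C4: -6>-10).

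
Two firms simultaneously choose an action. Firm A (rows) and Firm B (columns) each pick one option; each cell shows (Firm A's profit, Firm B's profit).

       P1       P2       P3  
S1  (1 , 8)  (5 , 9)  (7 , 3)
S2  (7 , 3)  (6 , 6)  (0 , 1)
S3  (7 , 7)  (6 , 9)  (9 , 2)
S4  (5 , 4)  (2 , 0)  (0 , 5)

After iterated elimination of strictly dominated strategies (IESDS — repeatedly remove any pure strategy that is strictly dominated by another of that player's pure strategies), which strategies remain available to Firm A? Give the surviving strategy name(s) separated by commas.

For Firm A, S3 strictly dominates S1 on the remaining columns (P1: 7>1, P2: 6>5, P3: 9>7); eliminate S1.
Firm A's strategy S4 is strictly dominated by S3 (P1: 7>5, P2: 6>2, P3: 9>0) and is removed.
For Firm B, P2 strictly dominates P1 on the remaining rows (S2: 6>3, S3: 9>7); eliminate P1.
Column P3 is eliminated: P2 beats it against every remaining row (S2: 6>1, S3: 9>2).
Among the remaining strategies, none is strictly dominated by another pure strategy of the same player, so the elimination stops.
Surviving strategies — Firm A: {S2, S3}; Firm B: {P2}.

S2, S3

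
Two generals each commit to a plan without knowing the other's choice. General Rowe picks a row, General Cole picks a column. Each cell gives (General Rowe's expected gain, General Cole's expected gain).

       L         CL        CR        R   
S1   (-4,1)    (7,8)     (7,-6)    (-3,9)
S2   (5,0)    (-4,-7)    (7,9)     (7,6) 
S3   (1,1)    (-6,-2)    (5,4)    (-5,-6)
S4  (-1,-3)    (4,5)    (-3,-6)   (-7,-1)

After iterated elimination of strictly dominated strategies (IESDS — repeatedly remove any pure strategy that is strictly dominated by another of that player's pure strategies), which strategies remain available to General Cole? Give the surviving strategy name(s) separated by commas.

CR, R

General Rowe's strategy S3 is strictly dominated by S2 (L: 5>1, CL: -4>-6, CR: 7>5, R: 7>-5) and is removed.
Column L is eliminated: R beats it against every remaining row (S1: 9>1, S2: 6>0, S4: -1>-3).
Row S4 is eliminated: S1 beats it against every remaining column (CL: 7>4, CR: 7>-3, R: -3>-7).
For General Cole, R strictly dominates CL on the remaining rows (S1: 9>8, S2: 6>-7); eliminate CL.
Among the remaining strategies, none is strictly dominated by another pure strategy of the same player, so the elimination stops.
Surviving strategies — General Rowe: {S1, S2}; General Cole: {CR, R}.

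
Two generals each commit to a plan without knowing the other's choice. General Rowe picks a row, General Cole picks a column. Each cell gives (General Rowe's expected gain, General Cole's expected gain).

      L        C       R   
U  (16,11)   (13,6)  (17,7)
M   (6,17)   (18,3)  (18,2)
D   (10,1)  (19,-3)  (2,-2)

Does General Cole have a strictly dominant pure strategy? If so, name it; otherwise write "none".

L

L vs C: U: 11>6, M: 17>3, D: 1>-3.
L vs R: U: 11>7, M: 17>2, D: 1>-2.
L strictly beats every other strategy against every opponent action, so it is strictly dominant.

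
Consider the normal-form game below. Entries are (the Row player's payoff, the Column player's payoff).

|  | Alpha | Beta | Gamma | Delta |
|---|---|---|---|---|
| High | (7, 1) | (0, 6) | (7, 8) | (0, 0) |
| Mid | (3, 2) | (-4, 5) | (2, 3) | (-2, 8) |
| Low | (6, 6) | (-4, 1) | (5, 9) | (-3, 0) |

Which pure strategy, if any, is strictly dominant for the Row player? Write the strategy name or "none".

High

High vs Mid: Alpha: 7>3, Beta: 0>-4, Gamma: 7>2, Delta: 0>-2.
High vs Low: Alpha: 7>6, Beta: 0>-4, Gamma: 7>5, Delta: 0>-3.
High strictly beats every other strategy against every opponent action, so it is strictly dominant.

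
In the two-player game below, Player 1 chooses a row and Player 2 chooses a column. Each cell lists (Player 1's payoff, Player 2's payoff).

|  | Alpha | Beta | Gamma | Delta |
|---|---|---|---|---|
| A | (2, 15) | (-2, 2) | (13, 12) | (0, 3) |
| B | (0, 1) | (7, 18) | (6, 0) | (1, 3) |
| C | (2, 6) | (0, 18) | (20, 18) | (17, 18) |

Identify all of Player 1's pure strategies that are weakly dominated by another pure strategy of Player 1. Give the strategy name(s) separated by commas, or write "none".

C weakly dominates A — Alpha: 2=2, Beta: 0>-2, Gamma: 20>13, Delta: 17>0.
Nothing dominates B: A at Beta (7>-2); C at Beta (7>0).
Nothing dominates C: A at Beta (0>-2); B at Alpha (2>0).

A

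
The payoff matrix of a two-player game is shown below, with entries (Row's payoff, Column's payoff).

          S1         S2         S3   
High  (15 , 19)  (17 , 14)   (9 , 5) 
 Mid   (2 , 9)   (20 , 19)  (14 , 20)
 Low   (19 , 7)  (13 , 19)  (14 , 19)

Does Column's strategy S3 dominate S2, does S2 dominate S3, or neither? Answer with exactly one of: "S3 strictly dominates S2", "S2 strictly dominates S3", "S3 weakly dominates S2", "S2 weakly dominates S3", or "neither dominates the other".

Compare S3 to S2 across each opponent action: High: 5<14, Mid: 20>19, Low: 19=19.
S3 does better at Mid but worse at High; neither strategy dominates the other.

neither dominates the other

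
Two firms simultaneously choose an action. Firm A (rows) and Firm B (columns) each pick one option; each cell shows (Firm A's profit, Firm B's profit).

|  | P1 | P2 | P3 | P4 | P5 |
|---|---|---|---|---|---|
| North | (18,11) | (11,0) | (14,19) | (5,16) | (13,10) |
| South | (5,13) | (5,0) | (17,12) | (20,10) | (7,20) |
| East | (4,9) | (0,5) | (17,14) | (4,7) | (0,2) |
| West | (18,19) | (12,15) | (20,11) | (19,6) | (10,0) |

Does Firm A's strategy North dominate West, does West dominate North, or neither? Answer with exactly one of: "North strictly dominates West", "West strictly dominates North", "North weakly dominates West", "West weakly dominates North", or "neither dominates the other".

neither dominates the other

North's payoffs vs West's, by Firm B's action — P1: 18=18, P2: 11<12, P3: 14<20, P4: 5<19, P5: 13>10.
North does better at P5 but worse at P2, P3, P4; neither strategy dominates the other.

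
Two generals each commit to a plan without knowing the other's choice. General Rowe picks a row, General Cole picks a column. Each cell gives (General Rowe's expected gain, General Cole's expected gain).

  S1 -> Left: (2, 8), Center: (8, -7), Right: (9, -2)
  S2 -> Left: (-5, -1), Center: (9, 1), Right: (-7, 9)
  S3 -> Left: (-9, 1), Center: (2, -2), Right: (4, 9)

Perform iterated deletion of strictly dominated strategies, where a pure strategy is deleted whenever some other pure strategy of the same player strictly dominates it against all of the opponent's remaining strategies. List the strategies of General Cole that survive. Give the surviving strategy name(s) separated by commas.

Row S3 is eliminated: S1 beats it against every remaining column (Left: 2>-9, Center: 8>2, Right: 9>4).
For General Cole, Right strictly dominates Center on the remaining rows (S1: -2>-7, S2: 9>1); eliminate Center.
General Rowe's strategy S2 is strictly dominated by S1 (Left: 2>-5, Right: 9>-7) and is removed.
For General Cole, Left strictly dominates Right on the remaining rows (S1: 8>-2); eliminate Right.
Among the remaining strategies, none is strictly dominated by another pure strategy of the same player, so the elimination stops.
Surviving strategies — General Rowe: {S1}; General Cole: {Left}.

Left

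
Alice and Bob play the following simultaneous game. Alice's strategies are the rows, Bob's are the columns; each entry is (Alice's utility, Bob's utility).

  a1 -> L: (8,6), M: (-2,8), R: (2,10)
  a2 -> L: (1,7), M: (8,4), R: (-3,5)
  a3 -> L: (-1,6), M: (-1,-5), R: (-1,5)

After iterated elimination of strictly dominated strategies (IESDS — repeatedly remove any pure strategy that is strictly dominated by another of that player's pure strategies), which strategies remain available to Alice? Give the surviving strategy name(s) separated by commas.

a1

For Bob, R strictly dominates M on the remaining rows (a1: 10>8, a2: 5>4, a3: 5>-5); eliminate M.
Row a2 is eliminated: a1 beats it against every remaining column (L: 8>1, R: 2>-3).
For Alice, a1 strictly dominates a3 on the remaining columns (L: 8>-1, R: 2>-1); eliminate a3.
For Bob, R strictly dominates L on the remaining rows (a1: 10>6); eliminate L.
Among the remaining strategies, none is strictly dominated by another pure strategy of the same player, so the elimination stops.
Surviving strategies — Alice: {a1}; Bob: {R}.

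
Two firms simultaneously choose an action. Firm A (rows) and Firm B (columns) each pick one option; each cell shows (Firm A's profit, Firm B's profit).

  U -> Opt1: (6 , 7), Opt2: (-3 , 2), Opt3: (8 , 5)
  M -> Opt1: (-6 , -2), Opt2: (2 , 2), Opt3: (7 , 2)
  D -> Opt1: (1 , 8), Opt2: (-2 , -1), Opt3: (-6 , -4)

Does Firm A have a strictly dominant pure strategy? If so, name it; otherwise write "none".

U fails to dominate M at Opt2 (-3<2).
M fails to dominate U at Opt1 (-6<6).
D fails to dominate U at Opt1 (1<6).
No single strategy dominates all the others.

none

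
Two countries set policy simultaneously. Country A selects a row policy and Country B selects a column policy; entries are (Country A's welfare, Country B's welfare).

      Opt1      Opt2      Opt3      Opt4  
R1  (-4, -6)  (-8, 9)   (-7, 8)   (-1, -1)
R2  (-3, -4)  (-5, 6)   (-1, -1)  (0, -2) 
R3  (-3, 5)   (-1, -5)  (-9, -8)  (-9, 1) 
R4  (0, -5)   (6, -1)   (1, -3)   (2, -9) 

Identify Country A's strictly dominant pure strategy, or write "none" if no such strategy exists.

R4

R4 vs R1: Opt1: 0>-4, Opt2: 6>-8, Opt3: 1>-7, Opt4: 2>-1.
R4 vs R2: Opt1: 0>-3, Opt2: 6>-5, Opt3: 1>-1, Opt4: 2>0.
R4 vs R3: Opt1: 0>-3, Opt2: 6>-1, Opt3: 1>-9, Opt4: 2>-9.
R4 strictly beats every other strategy against every opponent action, so it is strictly dominant.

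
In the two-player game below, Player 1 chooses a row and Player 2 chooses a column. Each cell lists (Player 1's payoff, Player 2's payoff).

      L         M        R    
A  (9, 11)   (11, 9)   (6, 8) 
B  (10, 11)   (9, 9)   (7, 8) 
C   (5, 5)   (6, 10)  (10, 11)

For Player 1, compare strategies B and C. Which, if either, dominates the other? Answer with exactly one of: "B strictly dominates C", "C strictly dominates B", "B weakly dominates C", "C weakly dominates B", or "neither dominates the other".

neither dominates the other

Compare B to C across each choice by Player 2: L: 10>5, M: 9>6, R: 7<10.
B does better at L, M but worse at R; neither strategy dominates the other.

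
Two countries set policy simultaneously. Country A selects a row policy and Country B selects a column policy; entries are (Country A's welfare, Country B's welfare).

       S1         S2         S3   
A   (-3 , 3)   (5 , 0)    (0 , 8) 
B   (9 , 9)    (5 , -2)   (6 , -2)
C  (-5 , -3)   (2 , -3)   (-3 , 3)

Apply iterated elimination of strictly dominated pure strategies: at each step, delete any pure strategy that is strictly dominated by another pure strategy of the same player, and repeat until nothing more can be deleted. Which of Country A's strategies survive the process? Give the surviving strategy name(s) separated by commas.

For Country A, A strictly dominates C on the remaining columns (S1: -3>-5, S2: 5>2, S3: 0>-3); eliminate C.
For Country B, S1 strictly dominates S2 on the remaining rows (A: 3>0, B: 9>-2); eliminate S2.
For Country A, B strictly dominates A on the remaining columns (S1: 9>-3, S3: 6>0); eliminate A.
Country B's strategy S3 is strictly dominated by S1 (B: 9>-2) and is removed.
Among the remaining strategies, none is strictly dominated by another pure strategy of the same player, so the elimination stops.
Surviving strategies — Country A: {B}; Country B: {S1}.

B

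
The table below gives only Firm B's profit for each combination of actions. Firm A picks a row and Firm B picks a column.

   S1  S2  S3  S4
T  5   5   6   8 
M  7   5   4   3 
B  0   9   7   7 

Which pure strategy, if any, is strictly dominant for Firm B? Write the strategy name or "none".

S1 fails to dominate S2 at T (5=5).
S2 fails to dominate S1 at T (5=5).
S3 fails to dominate S1 at M (4<7).
S4 fails to dominate S1 at M (3<7).
No single strategy dominates all the others.

none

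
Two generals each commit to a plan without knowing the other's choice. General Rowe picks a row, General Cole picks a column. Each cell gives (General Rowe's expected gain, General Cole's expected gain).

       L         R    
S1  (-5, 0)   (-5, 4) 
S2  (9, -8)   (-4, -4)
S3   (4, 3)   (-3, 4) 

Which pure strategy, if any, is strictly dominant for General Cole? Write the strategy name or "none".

R

R vs L: S1: 4>0, S2: -4>-8, S3: 4>3.
R strictly beats every other strategy against every opponent action, so it is strictly dominant.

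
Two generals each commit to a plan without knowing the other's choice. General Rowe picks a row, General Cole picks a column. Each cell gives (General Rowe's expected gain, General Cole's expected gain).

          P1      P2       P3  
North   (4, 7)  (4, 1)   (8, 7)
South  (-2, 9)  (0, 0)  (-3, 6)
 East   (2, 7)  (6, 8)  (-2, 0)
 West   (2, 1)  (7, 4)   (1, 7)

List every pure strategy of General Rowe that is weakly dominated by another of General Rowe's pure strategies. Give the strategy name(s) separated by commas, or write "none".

South, East

North: no other strategy beats it everywhere (South at P1 (4>-2); East at P1 (4>2); West at P1 (4>2)).
South is weakly dominated by North (P1: 4>-2, P2: 4>0, P3: 8>-3).
East: dominated, since West does at least as well everywhere (P1: 2=2, P2: 7>6, P3: 1>-2).
Nothing dominates West: North at P2 (7>4); South at P1 (2>-2); East at P2 (7>6).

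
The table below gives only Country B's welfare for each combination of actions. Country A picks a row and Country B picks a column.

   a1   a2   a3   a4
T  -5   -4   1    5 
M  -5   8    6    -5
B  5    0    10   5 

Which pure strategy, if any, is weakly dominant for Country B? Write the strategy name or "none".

a1 fails to dominate a2 at T (-5<-4).
a2 fails to dominate a1 at B (0<5).
a3 fails to dominate a2 at M (6<8).
a4 fails to dominate a2 at M (-5<8).
No single strategy dominates all the others.

none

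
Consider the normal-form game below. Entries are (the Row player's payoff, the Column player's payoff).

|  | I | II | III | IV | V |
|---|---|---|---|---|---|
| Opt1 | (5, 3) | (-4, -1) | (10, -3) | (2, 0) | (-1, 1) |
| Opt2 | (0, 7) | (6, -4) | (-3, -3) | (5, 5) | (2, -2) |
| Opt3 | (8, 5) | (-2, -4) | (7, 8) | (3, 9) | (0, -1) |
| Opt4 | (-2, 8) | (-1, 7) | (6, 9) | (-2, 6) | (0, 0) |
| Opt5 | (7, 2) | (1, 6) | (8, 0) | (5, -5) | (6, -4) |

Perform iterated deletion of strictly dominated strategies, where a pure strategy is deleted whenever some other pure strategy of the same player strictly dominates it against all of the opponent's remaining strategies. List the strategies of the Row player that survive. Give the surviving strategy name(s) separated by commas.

Opt1, Opt2, Opt3, Opt5

Row Opt4 is eliminated: Opt5 beats it against every remaining column (I: 7>-2, II: 1>-1, III: 8>6, IV: 5>-2, V: 6>0).
Column V is eliminated: I beats it against every remaining row (Opt1: 3>1, Opt2: 7>-2, Opt3: 5>-1, Opt5: 2>-4).
Among the remaining strategies, none is strictly dominated by another pure strategy of the same player, so the elimination stops.
Surviving strategies — the Row player: {Opt1, Opt2, Opt3, Opt5}; the Column player: {I, II, III, IV}.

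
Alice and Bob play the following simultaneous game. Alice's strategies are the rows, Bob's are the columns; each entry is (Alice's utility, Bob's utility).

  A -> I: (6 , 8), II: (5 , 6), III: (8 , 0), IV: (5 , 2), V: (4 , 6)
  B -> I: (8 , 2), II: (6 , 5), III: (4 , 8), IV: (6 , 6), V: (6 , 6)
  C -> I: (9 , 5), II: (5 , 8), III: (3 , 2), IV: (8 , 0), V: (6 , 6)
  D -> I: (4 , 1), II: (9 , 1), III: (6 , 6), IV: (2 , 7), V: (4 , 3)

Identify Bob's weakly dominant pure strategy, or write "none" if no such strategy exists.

I fails to dominate II at B (2<5).
II fails to dominate I at A (6<8).
III fails to dominate I at A (0<8).
IV fails to dominate I at A (2<8).
V fails to dominate I at A (6<8).
No single strategy dominates all the others.

none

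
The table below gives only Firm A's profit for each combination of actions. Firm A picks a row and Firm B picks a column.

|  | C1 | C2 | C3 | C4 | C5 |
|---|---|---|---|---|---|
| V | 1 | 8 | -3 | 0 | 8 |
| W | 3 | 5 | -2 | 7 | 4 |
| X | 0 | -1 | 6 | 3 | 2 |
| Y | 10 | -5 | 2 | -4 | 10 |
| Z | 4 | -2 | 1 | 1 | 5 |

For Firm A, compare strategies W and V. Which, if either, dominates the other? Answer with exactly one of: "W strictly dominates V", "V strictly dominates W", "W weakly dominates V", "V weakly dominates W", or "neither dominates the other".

neither dominates the other

W's payoffs vs V's, by Firm B's action — C1: 3>1, C2: 5<8, C3: -2>-3, C4: 7>0, C5: 4<8.
W does better at C1, C3, C4 but worse at C2, C5; neither strategy dominates the other.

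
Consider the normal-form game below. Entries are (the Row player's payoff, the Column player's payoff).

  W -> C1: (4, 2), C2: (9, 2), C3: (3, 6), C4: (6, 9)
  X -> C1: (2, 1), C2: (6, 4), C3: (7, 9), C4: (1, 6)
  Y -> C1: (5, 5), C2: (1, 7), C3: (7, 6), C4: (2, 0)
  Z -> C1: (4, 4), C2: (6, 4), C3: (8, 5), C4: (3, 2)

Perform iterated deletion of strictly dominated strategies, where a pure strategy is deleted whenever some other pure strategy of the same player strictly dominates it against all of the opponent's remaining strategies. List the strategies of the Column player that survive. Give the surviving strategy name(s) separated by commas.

C3, C4

Column C1 is eliminated: C3 beats it against every remaining row (W: 6>2, X: 9>1, Y: 6>5, Z: 5>4).
Row Y is eliminated: Z beats it against every remaining column (C2: 6>1, C3: 8>7, C4: 3>2).
For the Column player, C3 strictly dominates C2 on the remaining rows (W: 6>2, X: 9>4, Z: 5>4); eliminate C2.
Row X is eliminated: Z beats it against every remaining column (C3: 8>7, C4: 3>1).
Among the remaining strategies, none is strictly dominated by another pure strategy of the same player, so the elimination stops.
Surviving strategies — the Row player: {W, Z}; the Column player: {C3, C4}.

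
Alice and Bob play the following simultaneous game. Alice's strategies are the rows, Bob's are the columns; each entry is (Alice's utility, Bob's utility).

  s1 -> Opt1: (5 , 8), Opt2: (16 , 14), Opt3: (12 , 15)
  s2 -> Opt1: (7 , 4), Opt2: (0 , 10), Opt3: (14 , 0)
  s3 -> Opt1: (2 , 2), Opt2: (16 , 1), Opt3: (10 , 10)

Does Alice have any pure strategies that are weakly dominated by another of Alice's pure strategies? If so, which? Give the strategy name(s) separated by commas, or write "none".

s3

Nothing dominates s1: s2 at Opt2 (16>0); s3 at Opt1 (5>2).
s2: no other strategy beats it everywhere (s1 at Opt1 (7>5); s3 at Opt1 (7>2)).
s3 is weakly dominated by s1 (Opt1: 5>2, Opt2: 16=16, Opt3: 12>10).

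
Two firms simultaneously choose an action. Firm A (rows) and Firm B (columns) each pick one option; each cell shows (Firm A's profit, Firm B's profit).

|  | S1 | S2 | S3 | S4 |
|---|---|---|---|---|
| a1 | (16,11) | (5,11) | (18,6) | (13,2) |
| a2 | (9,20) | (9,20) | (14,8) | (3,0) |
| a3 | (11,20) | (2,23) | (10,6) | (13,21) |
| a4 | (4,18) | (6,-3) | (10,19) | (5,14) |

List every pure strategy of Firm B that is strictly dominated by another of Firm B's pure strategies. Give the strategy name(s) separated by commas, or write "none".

none

Nothing dominates S1: S2 at a1 (11=11); S3 at a1 (11>6); S4 at a1 (11>2).
S2: no other strategy beats it everywhere (S1 at a1 (11=11); S3 at a1 (11>6); S4 at a1 (11>2)).
S3 is not dominated — it holds its own against S1 at a4 (19>18); S2 at a4 (19>-3); S4 at a1 (6>2).
Nothing dominates S4: S1 at a3 (21>20); S2 at a4 (14>-3); S3 at a3 (21>6).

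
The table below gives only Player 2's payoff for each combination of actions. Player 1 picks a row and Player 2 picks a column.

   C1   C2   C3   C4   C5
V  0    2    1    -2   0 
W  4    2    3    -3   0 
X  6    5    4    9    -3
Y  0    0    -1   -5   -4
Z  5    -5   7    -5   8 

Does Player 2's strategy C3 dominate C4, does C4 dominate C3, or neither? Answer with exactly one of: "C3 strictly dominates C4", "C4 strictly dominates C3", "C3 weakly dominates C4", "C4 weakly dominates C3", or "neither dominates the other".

neither dominates the other

Compare C3 to C4 across every action of Player 1: V: 1>-2, W: 3>-3, X: 4<9, Y: -1>-5, Z: 7>-5.
C3 does better at V, W, Y, Z but worse at X; neither strategy dominates the other.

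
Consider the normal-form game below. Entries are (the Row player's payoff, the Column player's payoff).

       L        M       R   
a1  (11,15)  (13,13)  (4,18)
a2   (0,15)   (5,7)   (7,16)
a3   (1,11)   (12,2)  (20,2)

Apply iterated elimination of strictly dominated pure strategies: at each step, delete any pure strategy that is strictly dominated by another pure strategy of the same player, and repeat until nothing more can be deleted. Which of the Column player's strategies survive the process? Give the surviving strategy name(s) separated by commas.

For the Row player, a3 strictly dominates a2 on the remaining columns (L: 1>0, M: 12>5, R: 20>7); eliminate a2.
For the Column player, L strictly dominates M on the remaining rows (a1: 15>13, a3: 11>2); eliminate M.
Among the remaining strategies, none is strictly dominated by another pure strategy of the same player, so the elimination stops.
Surviving strategies — the Row player: {a1, a3}; the Column player: {L, R}.

L, R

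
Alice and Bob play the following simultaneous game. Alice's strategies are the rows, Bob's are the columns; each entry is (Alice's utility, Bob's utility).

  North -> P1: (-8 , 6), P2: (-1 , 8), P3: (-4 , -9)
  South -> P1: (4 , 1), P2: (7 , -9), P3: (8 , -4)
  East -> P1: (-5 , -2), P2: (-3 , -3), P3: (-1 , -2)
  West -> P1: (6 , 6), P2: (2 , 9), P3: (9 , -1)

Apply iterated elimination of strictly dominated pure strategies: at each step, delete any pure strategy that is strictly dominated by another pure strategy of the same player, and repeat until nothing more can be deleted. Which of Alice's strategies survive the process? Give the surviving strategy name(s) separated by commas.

For Alice, South strictly dominates North on the remaining columns (P1: 4>-8, P2: 7>-1, P3: 8>-4); eliminate North.
Row East is eliminated: South beats it against every remaining column (P1: 4>-5, P2: 7>-3, P3: 8>-1).
Column P3 is eliminated: P1 beats it against every remaining row (South: 1>-4, West: 6>-1).
Among the remaining strategies, none is strictly dominated by another pure strategy of the same player, so the elimination stops.
Surviving strategies — Alice: {South, West}; Bob: {P1, P2}.

South, West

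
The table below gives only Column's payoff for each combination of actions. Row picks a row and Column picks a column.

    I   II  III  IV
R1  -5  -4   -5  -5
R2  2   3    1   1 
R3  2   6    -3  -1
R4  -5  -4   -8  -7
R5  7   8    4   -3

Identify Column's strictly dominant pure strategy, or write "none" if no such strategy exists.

II

II vs I: R1: -4>-5, R2: 3>2, R3: 6>2, R4: -4>-5, R5: 8>7.
II vs III: R1: -4>-5, R2: 3>1, R3: 6>-3, R4: -4>-8, R5: 8>4.
II vs IV: R1: -4>-5, R2: 3>1, R3: 6>-1, R4: -4>-7, R5: 8>-3.
II strictly beats every other strategy against every opponent action, so it is strictly dominant.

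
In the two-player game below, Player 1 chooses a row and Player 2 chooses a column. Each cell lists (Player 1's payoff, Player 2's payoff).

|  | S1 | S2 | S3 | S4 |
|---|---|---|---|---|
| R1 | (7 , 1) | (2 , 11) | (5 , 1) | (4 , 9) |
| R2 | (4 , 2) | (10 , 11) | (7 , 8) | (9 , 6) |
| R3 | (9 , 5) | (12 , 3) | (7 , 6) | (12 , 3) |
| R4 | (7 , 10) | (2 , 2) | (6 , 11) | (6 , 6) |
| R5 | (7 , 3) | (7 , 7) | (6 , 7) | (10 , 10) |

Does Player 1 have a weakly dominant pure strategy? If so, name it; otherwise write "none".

R3

R3 vs R1: S1: 9>7, S2: 12>2, S3: 7>5, S4: 12>4.
R3 vs R2: S1: 9>4, S2: 12>10, S3: 7=7, S4: 12>9.
R3 vs R4: S1: 9>7, S2: 12>2, S3: 7>6, S4: 12>6.
R3 vs R5: S1: 9>7, S2: 12>7, S3: 7>6, S4: 12>10.
R3 is at least as good as every other strategy against every opponent action, so it is weakly dominant.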